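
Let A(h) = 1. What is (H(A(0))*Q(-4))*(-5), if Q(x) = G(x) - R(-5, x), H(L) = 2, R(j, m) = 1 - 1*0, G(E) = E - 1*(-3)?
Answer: 20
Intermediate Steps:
G(E) = 3 + E (G(E) = E + 3 = 3 + E)
R(j, m) = 1 (R(j, m) = 1 + 0 = 1)
Q(x) = 2 + x (Q(x) = (3 + x) - 1*1 = (3 + x) - 1 = 2 + x)
(H(A(0))*Q(-4))*(-5) = (2*(2 - 4))*(-5) = (2*(-2))*(-5) = -4*(-5) = 20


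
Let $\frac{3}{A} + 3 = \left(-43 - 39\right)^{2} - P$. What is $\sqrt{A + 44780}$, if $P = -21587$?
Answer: $\frac{\sqrt{996781487079}}{4718} \approx 211.61$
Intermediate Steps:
$A = \frac{1}{9436}$ ($A = \frac{3}{-3 + \left(\left(-43 - 39\right)^{2} - -21587\right)} = \frac{3}{-3 + \left(\left(-82\right)^{2} + 21587\right)} = \frac{3}{-3 + \left(6724 + 21587\right)} = \frac{3}{-3 + 28311} = \frac{3}{28308} = 3 \cdot \frac{1}{28308} = \frac{1}{9436} \approx 0.00010598$)
$\sqrt{A + 44780} = \sqrt{\frac{1}{9436} + 44780} = \sqrt{\frac{422544081}{9436}} = \frac{\sqrt{996781487079}}{4718}$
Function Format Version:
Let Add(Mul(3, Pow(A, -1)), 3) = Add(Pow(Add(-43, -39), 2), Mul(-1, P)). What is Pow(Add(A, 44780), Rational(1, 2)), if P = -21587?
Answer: Mul(Rational(1, 4718), Pow(996781487079, Rational(1, 2))) ≈ 211.61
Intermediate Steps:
A = Rational(1, 9436) (A = Mul(3, Pow(Add(-3, Add(Pow(Add(-43, -39), 2), Mul(-1, -21587))), -1)) = Mul(3, Pow(Add(-3, Add(Pow(-82, 2), 21587)), -1)) = Mul(3, Pow(Add(-3, Add(6724, 21587)), -1)) = Mul(3, Pow(Add(-3, 28311), -1)) = Mul(3, Pow(28308, -1)) = Mul(3, Rational(1, 28308)) = Rational(1, 9436) ≈ 0.00010598)
Pow(Add(A, 44780), Rational(1, 2)) = Pow(Add(Rational(1, 9436), 44780), Rational(1, 2)) = Pow(Rational(422544081, 9436), Rational(1, 2)) = Mul(Rational(1, 4718), Pow(996781487079, Rational(1, 2)))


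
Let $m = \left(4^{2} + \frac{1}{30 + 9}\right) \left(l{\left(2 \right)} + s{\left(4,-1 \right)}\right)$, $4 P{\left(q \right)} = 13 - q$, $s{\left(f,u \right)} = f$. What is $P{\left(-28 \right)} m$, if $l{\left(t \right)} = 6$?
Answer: $\frac{128125}{78} \approx 1642.6$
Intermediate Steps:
$P{\left(q \right)} = \frac{13}{4} - \frac{q}{4}$ ($P{\left(q \right)} = \frac{13 - q}{4} = \frac{13}{4} - \frac{q}{4}$)
$m = \frac{6250}{39}$ ($m = \left(4^{2} + \frac{1}{30 + 9}\right) \left(6 + 4\right) = \left(16 + \frac{1}{39}\right) 10 = \frac{625}{39} \cdot 10 = \frac{6250}{39} \approx 160.26$)
$P{\left(-28 \right)} m = \left(\frac{13}{4} - -7\right) \frac{6250}{39} = \left(\frac{13}{4} + 7\right) \frac{6250}{39} = \frac{41}{4} \cdot \frac{6250}{39} = \frac{128125}{78}$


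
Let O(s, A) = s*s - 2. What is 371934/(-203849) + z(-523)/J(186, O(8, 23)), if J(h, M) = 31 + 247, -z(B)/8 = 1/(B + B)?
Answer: -27038078300/14819210753 ≈ -1.8245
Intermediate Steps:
O(s, A) = -2 + s² (O(s, A) = s² - 2 = -2 + s²)
z(B) = -4/B (z(B) = -8/(B + B) = -8*1/(2*B) = -4/B)
J(h, M) = 278
371934/(-203849) + z(-523)/J(186, O(8, 23)) = 371934/(-203849) - 4/(-523)/278 = 371934*(-1/203849) - 4*(-1/523)*(1/278) = -371934/203849 + (4/523)*(1/278) = -371934/203849 + 2/72697 = -27038078300/14819210753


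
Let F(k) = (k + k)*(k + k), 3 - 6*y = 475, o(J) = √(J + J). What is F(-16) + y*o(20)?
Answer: 1024 - 472*√10/3 ≈ 526.47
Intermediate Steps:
o(J) = √2*√J (o(J) = √(2*J) = √2*√J)
y = -236/3 (y = ½ - ⅙*475 = ½ - 475/6 = -236/3 ≈ -78.667)
F(k) = 4*k² (F(k) = (2*k)*(2*k) = 4*k²)
F(-16) + y*o(20) = 4*(-16)² - 236*√2*√20/3 = 4*256 - 236*√2*2*√5/3 = 1024 - 472*√10/3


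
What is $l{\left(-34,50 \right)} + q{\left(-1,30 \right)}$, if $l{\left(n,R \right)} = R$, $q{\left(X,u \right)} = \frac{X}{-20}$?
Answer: $\frac{1001}{20} \approx 50.05$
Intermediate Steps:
$q{\left(X,u \right)} = - \frac{X}{20}$
$l{\left(-34,50 \right)} + q{\left(-1,30 \right)} = 50 - - \frac{1}{20} = 50 + \frac{1}{20} = \frac{1001}{20}$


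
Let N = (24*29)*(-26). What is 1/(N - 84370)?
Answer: -1/102466 ≈ -9.7593e-6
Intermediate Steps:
N = -18096 (N = 696*(-26) = -18096)
1/(N - 84370) = 1/(-18096 - 84370) = 1/(-102466) = -1/102466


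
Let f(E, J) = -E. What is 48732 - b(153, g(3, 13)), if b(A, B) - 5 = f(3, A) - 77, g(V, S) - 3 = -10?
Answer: 48807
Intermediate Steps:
g(V, S) = -7 (g(V, S) = 3 - 10 = -7)
b(A, B) = -75 (b(A, B) = 5 + (-1*3 - 77) = 5 + (-3 - 77) = 5 - 80 = -75)
48732 - b(153, g(3, 13)) = 48732 - 1*(-75) = 48732 + 75 = 48807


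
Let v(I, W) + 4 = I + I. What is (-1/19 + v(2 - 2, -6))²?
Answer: 5929/361 ≈ 16.424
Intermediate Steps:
v(I, W) = -4 + 2*I (v(I, W) = -4 + (I + I) = -4 + 2*I)
(-1/19 + v(2 - 2, -6))² = (-1/19 + (-4 + 2*(2 - 2)))² = (-1*1/19 + (-4 + 2*0))² = (-1/19 + (-4 + 0))² = (-1/19 - 4)² = (-77/19)² = 5929/361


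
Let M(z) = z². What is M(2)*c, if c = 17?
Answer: 68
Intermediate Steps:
M(2)*c = 2²*17 = 4*17 = 68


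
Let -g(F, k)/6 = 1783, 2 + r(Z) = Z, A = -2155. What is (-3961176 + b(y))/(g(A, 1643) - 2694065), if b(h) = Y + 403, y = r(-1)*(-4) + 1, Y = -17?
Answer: 3960790/2704763 ≈ 1.4644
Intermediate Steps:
r(Z) = -2 + Z
g(F, k) = -10698 (g(F, k) = -6*1783 = -10698)
y = 13 (y = (-2 - 1)*(-4) + 1 = -3*(-4) + 1 = 12 + 1 = 13)
b(h) = 386 (b(h) = -17 + 403 = 386)
(-3961176 + b(y))/(g(A, 1643) - 2694065) = (-3961176 + 386)/(-10698 - 2694065) = -3960790/(-2704763) = -3960790*(-1/2704763) = 3960790/2704763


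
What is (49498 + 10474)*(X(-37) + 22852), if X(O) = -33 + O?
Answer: 1366282104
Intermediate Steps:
(49498 + 10474)*(X(-37) + 22852) = (49498 + 10474)*((-33 - 37) + 22852) = 59972*(-70 + 22852) = 59972*22782 = 1366282104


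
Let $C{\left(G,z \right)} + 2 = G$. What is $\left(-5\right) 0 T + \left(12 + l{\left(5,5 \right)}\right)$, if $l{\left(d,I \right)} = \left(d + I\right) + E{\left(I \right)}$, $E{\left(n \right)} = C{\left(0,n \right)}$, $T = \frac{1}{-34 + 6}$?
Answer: $20$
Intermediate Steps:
$C{\left(G,z \right)} = -2 + G$
$T = - \frac{1}{28}$ ($T = \frac{1}{-28} = - \frac{1}{28} \approx -0.035714$)
$E{\left(n \right)} = -2$ ($E{\left(n \right)} = -2 + 0 = -2$)
$l{\left(d,I \right)} = -2 + I + d$ ($l{\left(d,I \right)} = \left(d + I\right) - 2 = \left(I + d\right) - 2 = -2 + I + d$)
$\left(-5\right) 0 T + \left(12 + l{\left(5,5 \right)}\right) = \left(-5\right) 0 \left(- \frac{1}{28}\right) + \left(12 + \left(-2 + 5 + 5\right)\right) = 0 \left(- \frac{1}{28}\right) + \left(12 + 8\right) = 0 + 20 = 20$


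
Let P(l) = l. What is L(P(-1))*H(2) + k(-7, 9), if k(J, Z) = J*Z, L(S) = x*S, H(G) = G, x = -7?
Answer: -49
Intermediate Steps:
L(S) = -7*S
L(P(-1))*H(2) + k(-7, 9) = -7*(-1)*2 - 7*9 = 7*2 - 63 = 14 - 63 = -49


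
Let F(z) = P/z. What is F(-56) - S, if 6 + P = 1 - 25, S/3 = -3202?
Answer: 268983/28 ≈ 9606.5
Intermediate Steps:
S = -9606 (S = 3*(-3202) = -9606)
P = -30 (P = -6 + (1 - 25) = -6 - 24 = -30)
F(z) = -30/z
F(-56) - S = -30/(-56) - 1*(-9606) = -30*(-1/56) + 9606 = 15/28 + 9606 = 268983/28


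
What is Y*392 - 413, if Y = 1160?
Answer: 454307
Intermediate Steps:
Y*392 - 413 = 1160*392 - 413 = 454720 - 413 = 454307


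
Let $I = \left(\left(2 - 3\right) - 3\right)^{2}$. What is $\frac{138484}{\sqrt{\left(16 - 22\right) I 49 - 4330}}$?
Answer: $- \frac{69242 i \sqrt{9034}}{4517} \approx - 1457.0 i$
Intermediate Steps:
$I = 16$ ($I = \left(\left(2 - 3\right) - 3\right)^{2} = \left(-1 - 3\right)^{2} = \left(-4\right)^{2} = 16$)
$\frac{138484}{\sqrt{\left(16 - 22\right) I 49 - 4330}} = \frac{138484}{\sqrt{\left(16 - 22\right) 16 \cdot 49 - 4330}} = \frac{138484}{\sqrt{\left(-6\right) 16 \cdot 49 - 4330}} = \frac{138484}{\sqrt{\left(-96\right) 49 - 4330}} = \frac{138484}{\sqrt{-4704 - 4330}} = \frac{138484}{\sqrt{-9034}} = \frac{138484}{i \sqrt{9034}} = 138484 \left(- \frac{i \sqrt{9034}}{9034}\right) = - \frac{69242 i \sqrt{9034}}{4517}$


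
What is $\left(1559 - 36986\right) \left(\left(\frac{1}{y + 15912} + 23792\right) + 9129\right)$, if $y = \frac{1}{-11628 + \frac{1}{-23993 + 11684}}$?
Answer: $- \frac{885398348929447248280}{759156493009} \approx -1.1663 \cdot 10^{9}$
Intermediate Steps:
$y = - \frac{12309}{143129053}$ ($y = \frac{1}{-11628 + \frac{1}{-12309}} = \frac{1}{-11628 - \frac{1}{12309}} = \frac{1}{- \frac{143129053}{12309}} = - \frac{12309}{143129053} \approx -8.5999 \cdot 10^{-5}$)
$\left(1559 - 36986\right) \left(\left(\frac{1}{y + 15912} + 23792\right) + 9129\right) = \left(1559 - 36986\right) \left(\left(\frac{1}{- \frac{12309}{143129053} + 15912} + 23792\right) + 9129\right) = - 35427 \left(\left(\frac{1}{\frac{2277469479027}{143129053}} + 23792\right) + 9129\right) = - 35427 \left(\left(\frac{143129053}{2277469479027} + 23792\right) + 9129\right) = - 35427 \left(\frac{54185553988139437}{2277469479027} + 9129\right) = \left(-35427\right) \frac{74976572862176920}{2277469479027} = - \frac{885398348929447248280}{759156493009}$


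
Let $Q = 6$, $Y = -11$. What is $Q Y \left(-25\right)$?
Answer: $1650$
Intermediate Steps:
$Q Y \left(-25\right) = 6 \left(-11\right) \left(-25\right) = \left(-66\right) \left(-25\right) = 1650$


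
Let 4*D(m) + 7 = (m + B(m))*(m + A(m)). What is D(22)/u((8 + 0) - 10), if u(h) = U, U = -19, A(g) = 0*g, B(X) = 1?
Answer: -499/76 ≈ -6.5658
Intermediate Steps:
A(g) = 0
u(h) = -19
D(m) = -7/4 + m*(1 + m)/4 (D(m) = -7/4 + ((m + 1)*(m + 0))/4 = -7/4 + ((1 + m)*m)/4 = -7/4 + (m*(1 + m))/4 = -7/4 + m*(1 + m)/4)
D(22)/u((8 + 0) - 10) = (-7/4 + (1/4)*22 + (1/4)*22**2)/(-19) = (-7/4 + 11/2 + (1/4)*484)*(-1/19) = (-7/4 + 11/2 + 121)*(-1/19) = (499/4)*(-1/19) = -499/76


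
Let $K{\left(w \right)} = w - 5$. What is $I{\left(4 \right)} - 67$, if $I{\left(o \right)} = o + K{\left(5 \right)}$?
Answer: $-63$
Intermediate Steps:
$K{\left(w \right)} = -5 + w$
$I{\left(o \right)} = o$ ($I{\left(o \right)} = o + \left(-5 + 5\right) = o + 0 = o$)
$I{\left(4 \right)} - 67 = 4 - 67 = -63$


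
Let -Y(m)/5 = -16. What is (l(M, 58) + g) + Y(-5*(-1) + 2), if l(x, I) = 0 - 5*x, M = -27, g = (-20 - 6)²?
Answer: 891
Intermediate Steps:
Y(m) = 80 (Y(m) = -5*(-16) = 80)
g = 676 (g = (-26)² = 676)
l(x, I) = -5*x
(l(M, 58) + g) + Y(-5*(-1) + 2) = (-5*(-27) + 676) + 80 = (135 + 676) + 80 = 811 + 80 = 891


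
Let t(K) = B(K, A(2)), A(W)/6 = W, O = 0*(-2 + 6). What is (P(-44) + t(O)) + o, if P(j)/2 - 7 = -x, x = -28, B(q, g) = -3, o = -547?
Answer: -480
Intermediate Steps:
O = 0 (O = 0*4 = 0)
A(W) = 6*W
t(K) = -3
P(j) = 70 (P(j) = 14 + 2*(-1*(-28)) = 14 + 2*28 = 14 + 56 = 70)
(P(-44) + t(O)) + o = (70 - 3) - 547 = 67 - 547 = -480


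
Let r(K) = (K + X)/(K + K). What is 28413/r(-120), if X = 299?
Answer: -6819120/179 ≈ -38096.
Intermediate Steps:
r(K) = (299 + K)/(2*K) (r(K) = (K + 299)/(K + K) = (299 + K)/((2*K)) = (299 + K)*(1/(2*K)) = (299 + K)/(2*K))
28413/r(-120) = 28413/(((½)*(299 - 120)/(-120))) = 28413/(((½)*(-1/120)*179)) = 28413/(-179/240) = 28413*(-240/179) = -6819120/179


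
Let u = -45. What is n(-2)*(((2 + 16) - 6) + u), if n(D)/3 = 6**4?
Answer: -128304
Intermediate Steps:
n(D) = 3888 (n(D) = 3*6**4 = 3*1296 = 3888)
n(-2)*(((2 + 16) - 6) + u) = 3888*(((2 + 16) - 6) - 45) = 3888*((18 - 6) - 45) = 3888*(12 - 45) = 3888*(-33) = -128304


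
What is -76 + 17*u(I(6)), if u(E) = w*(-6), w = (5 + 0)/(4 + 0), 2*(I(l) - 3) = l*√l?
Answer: -407/2 ≈ -203.50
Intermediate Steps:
I(l) = 3 + l^(3/2)/2 (I(l) = 3 + (l*√l)/2 = 3 + l^(3/2)/2)
w = 5/4 ≈ 1.2500
u(E) = -15/2 (u(E) = (5/4)*(-6) = -15/2)
-76 + 17*u(I(6)) = -76 + 17*(-15/2) = -76 - 255/2 = -407/2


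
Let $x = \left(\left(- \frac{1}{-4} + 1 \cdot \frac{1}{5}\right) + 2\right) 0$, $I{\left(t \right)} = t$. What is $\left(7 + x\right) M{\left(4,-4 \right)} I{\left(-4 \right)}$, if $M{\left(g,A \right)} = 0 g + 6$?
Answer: $-168$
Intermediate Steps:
$M{\left(g,A \right)} = 6$ ($M{\left(g,A \right)} = 0 + 6 = 6$)
$x = 0$ ($x = \left(\left(\left(-1\right) \left(- \frac{1}{4}\right) + 1 \cdot \frac{1}{5}\right) + 2\right) 0 = \left(\left(\frac{1}{4} + \frac{1}{5}\right) + 2\right) 0 = \left(\frac{9}{20} + 2\right) 0 = \frac{49}{20} \cdot 0 = 0$)
$\left(7 + x\right) M{\left(4,-4 \right)} I{\left(-4 \right)} = \left(7 + 0\right) 6 \left(-4\right) = 7 \cdot 6 \left(-4\right) = 42 \left(-4\right) = -168$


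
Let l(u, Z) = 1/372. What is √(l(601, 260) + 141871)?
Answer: √4908169209/186 ≈ 376.66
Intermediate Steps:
l(u, Z) = 1/372
√(l(601, 260) + 141871) = √(1/372 + 141871) = √(52776013/372) = √4908169209/186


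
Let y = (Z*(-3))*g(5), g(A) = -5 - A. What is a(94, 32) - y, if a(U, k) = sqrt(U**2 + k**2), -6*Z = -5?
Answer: -25 + 2*sqrt(2465) ≈ 74.297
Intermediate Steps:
Z = 5/6 (Z = -1/6*(-5) = 5/6 ≈ 0.83333)
y = 25 (y = ((5/6)*(-3))*(-5 - 1*5) = -5*(-5 - 5)/2 = -5/2*(-10) = 25)
a(94, 32) - y = sqrt(94**2 + 32**2) - 1*25 = sqrt(8836 + 1024) - 25 = sqrt(9860) - 25 = 2*sqrt(2465) - 25 = -25 + 2*sqrt(2465)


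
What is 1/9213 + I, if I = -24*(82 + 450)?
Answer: -117631583/9213 ≈ -12768.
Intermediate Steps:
I = -12768 (I = -24*532 = -12768)
1/9213 + I = 1/9213 - 12768 = -117631583/9213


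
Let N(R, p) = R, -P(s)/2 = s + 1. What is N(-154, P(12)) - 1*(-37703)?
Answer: 37549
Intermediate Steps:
P(s) = -2 - 2*s (P(s) = -2*(s + 1) = -2*(1 + s) = -2 - 2*s)
N(-154, P(12)) - 1*(-37703) = -154 - 1*(-37703) = -154 + 37703 = 37549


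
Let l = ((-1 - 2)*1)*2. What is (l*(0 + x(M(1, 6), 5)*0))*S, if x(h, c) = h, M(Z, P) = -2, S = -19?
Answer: 0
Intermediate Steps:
l = -6 (l = -3*1*2 = -3*2 = -6)
(l*(0 + x(M(1, 6), 5)*0))*S = -6*(0 - 2*0)*(-19) = -6*(0 + 0)*(-19) = -6*0*(-19) = 0*(-19) = 0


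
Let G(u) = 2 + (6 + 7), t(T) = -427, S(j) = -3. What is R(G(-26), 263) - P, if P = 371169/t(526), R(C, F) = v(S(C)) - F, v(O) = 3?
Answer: 260149/427 ≈ 609.25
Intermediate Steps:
G(u) = 15 (G(u) = 2 + 13 = 15)
R(C, F) = 3 - F
P = -371169/427 (P = 371169/(-427) = 371169*(-1/427) = -371169/427 ≈ -869.25)
R(G(-26), 263) - P = (3 - 1*263) - 1*(-371169/427) = (3 - 263) + 371169/427 = -260 + 371169/427 = 260149/427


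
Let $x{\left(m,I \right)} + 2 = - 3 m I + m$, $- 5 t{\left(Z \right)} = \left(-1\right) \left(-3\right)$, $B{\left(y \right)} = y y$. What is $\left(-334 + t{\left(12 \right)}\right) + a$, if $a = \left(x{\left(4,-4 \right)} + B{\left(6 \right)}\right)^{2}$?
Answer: $\frac{35307}{5} \approx 7061.4$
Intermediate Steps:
$B{\left(y \right)} = y^{2}$
$t{\left(Z \right)} = - \frac{3}{5}$ ($t{\left(Z \right)} = - \frac{\left(-1\right) \left(-3\right)}{5} = \left(- \frac{1}{5}\right) 3 = - \frac{3}{5}$)
$x{\left(m,I \right)} = -2 + m - 3 I m$ ($x{\left(m,I \right)} = -2 + \left(- 3 m I + m\right) = -2 - \left(- m + 3 I m\right) = -2 + m - 3 I m$)
$a = 7396$ ($a = \left(\left(-2 + 4 - \left(-12\right) 4\right) + 6^{2}\right)^{2} = \left(\left(-2 + 4 + 48\right) + 36\right)^{2} = \left(50 + 36\right)^{2} = 86^{2} = 7396$)
$\left(-334 + t{\left(12 \right)}\right) + a = \left(-334 - \frac{3}{5}\right) + 7396 = - \frac{1673}{5} + 7396 = \frac{35307}{5}$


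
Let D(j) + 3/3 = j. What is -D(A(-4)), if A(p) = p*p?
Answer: -15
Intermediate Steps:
A(p) = p**2
D(j) = -1 + j
-D(A(-4)) = -(-1 + (-4)**2) = -(-1 + 16) = -1*15 = -15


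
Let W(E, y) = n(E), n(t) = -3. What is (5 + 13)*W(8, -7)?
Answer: -54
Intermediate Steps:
W(E, y) = -3
(5 + 13)*W(8, -7) = (5 + 13)*(-3) = 18*(-3) = -54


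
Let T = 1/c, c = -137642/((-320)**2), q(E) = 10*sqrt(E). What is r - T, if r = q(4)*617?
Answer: 849302340/68821 ≈ 12341.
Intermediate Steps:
c = -68821/51200 (c = -137642/102400 = -137642*1/102400 = -68821/51200 ≈ -1.3442)
r = 12340 (r = (10*sqrt(4))*617 = (10*2)*617 = 20*617 = 12340)
T = -51200/68821 (T = 1/(-68821/51200) = -51200/68821 ≈ -0.74396)
r - T = 12340 - 1*(-51200/68821) = 12340 + 51200/68821 = 849302340/68821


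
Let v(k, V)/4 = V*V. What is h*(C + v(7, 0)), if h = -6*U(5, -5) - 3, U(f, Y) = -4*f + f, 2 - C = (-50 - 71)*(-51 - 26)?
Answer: -810405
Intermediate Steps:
v(k, V) = 4*V**2 (v(k, V) = 4*(V*V) = 4*V**2)
C = -9315 (C = 2 - (-50 - 71)*(-51 - 26) = 2 - (-121)*(-77) = 2 - 1*9317 = 2 - 9317 = -9315)
U(f, Y) = -3*f
h = 87 (h = -(-18)*5 - 3 = -6*(-15) - 3 = 90 - 3 = 87)
h*(C + v(7, 0)) = 87*(-9315 + 4*0**2) = 87*(-9315 + 4*0) = 87*(-9315 + 0) = 87*(-9315) = -810405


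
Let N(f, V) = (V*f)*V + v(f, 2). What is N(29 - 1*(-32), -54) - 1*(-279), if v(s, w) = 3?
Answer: 178158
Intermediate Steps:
N(f, V) = 3 + f*V² (N(f, V) = (V*f)*V + 3 = f*V² + 3 = 3 + f*V²)
N(29 - 1*(-32), -54) - 1*(-279) = (3 + (29 - 1*(-32))*(-54)²) - 1*(-279) = (3 + (29 + 32)*2916) + 279 = (3 + 61*2916) + 279 = (3 + 177876) + 279 = 177879 + 279 = 178158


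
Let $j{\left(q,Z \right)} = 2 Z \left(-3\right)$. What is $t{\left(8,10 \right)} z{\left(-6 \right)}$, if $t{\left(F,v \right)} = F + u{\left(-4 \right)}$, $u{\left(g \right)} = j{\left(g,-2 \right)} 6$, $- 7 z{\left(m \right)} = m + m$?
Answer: $\frac{960}{7} \approx 137.14$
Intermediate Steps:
$j{\left(q,Z \right)} = - 6 Z$
$z{\left(m \right)} = - \frac{2 m}{7}$ ($z{\left(m \right)} = - \frac{m + m}{7} = - \frac{2 m}{7}$)
$u{\left(g \right)} = 72$ ($u{\left(g \right)} = \left(-6\right) \left(-2\right) 6 = 12 \cdot 6 = 72$)
$t{\left(F,v \right)} = 72 + F$ ($t{\left(F,v \right)} = F + 72 = 72 + F$)
$t{\left(8,10 \right)} z{\left(-6 \right)} = \left(72 + 8\right) \left(\left(- \frac{2}{7}\right) \left(-6\right)\right) = 80 \cdot \frac{12}{7} = \frac{960}{7}$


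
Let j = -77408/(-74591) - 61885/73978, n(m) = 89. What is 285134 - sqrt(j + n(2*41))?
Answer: 285134 - sqrt(2716119608133925019378)/5518092998 ≈ 2.8512e+5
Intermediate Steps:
j = 1110424989/5518092998 (j = -77408*(-1/74591) - 61885*1/73978 = 77408/74591 - 61885/73978 = 1110424989/5518092998 ≈ 0.20123)
285134 - sqrt(j + n(2*41)) = 285134 - sqrt(1110424989/5518092998 + 89) = 285134 - sqrt(492220701811/5518092998) = 285134 - sqrt(2716119608133925019378)/5518092998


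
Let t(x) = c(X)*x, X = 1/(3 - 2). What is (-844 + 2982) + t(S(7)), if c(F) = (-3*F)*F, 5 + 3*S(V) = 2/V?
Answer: 14999/7 ≈ 2142.7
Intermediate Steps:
S(V) = -5/3 + 2/(3*V) (S(V) = -5/3 + (2/V)/3 = -5/3 + 2/(3*V))
X = 1 (X = 1/1 = 1)
c(F) = -3*F²
t(x) = -3*x (t(x) = (-3*1²)*x = (-3*1)*x = -3*x)
(-844 + 2982) + t(S(7)) = (-844 + 2982) - (2 - 5*7)/7 = 2138 - (2 - 35)/7 = 2138 - (-33)/7 = 2138 - 3*(-11/7) = 2138 + 33/7 = 14999/7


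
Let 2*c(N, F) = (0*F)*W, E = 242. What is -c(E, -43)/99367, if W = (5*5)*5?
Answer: 0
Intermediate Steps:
W = 125 (W = 25*5 = 125)
c(N, F) = 0 (c(N, F) = ((0*F)*125)/2 = (0*125)/2 = (1/2)*0 = 0)
-c(E, -43)/99367 = -1*0/99367 = 0*(1/99367) = 0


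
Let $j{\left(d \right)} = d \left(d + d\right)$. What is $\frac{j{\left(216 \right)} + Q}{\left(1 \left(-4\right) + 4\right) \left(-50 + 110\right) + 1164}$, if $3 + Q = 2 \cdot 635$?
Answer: $\frac{94579}{1164} \approx 81.253$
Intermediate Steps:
$j{\left(d \right)} = 2 d^{2}$ ($j{\left(d \right)} = d 2 d = 2 d^{2}$)
$Q = 1267$ ($Q = -3 + 2 \cdot 635 = -3 + 1270 = 1267$)
$\frac{j{\left(216 \right)} + Q}{\left(1 \left(-4\right) + 4\right) \left(-50 + 110\right) + 1164} = \frac{2 \cdot 216^{2} + 1267}{\left(1 \left(-4\right) + 4\right) \left(-50 + 110\right) + 1164} = \frac{2 \cdot 46656 + 1267}{\left(-4 + 4\right) 60 + 1164} = \frac{93312 + 1267}{0 \cdot 60 + 1164} = \frac{94579}{0 + 1164} = \frac{94579}{1164}$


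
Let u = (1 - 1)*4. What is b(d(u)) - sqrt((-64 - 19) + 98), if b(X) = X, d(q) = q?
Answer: -sqrt(15) ≈ -3.8730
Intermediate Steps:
u = 0 (u = 0*4 = 0)
b(d(u)) - sqrt((-64 - 19) + 98) = 0 - sqrt((-64 - 19) + 98) = 0 - sqrt(-83 + 98) = 0 - sqrt(15) = -sqrt(15)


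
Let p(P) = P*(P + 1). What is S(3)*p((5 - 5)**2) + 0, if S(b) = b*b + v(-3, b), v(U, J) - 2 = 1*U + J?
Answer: 0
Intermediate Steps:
v(U, J) = 2 + J + U (v(U, J) = 2 + (1*U + J) = 2 + (U + J) = 2 + (J + U) = 2 + J + U)
S(b) = -1 + b + b**2 (S(b) = b*b + (2 + b - 3) = b**2 + (-1 + b) = -1 + b + b**2)
p(P) = P*(1 + P)
S(3)*p((5 - 5)**2) + 0 = (-1 + 3 + 3**2)*((5 - 5)**2*(1 + (5 - 5)**2)) + 0 = (-1 + 3 + 9)*(0**2*(1 + 0**2)) + 0 = 11*(0*(1 + 0)) + 0 = 11*(0*1) + 0 = 11*0 + 0 = 0 + 0 = 0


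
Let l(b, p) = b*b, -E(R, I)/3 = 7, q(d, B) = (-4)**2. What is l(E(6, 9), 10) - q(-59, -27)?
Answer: 425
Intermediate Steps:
q(d, B) = 16
E(R, I) = -21 (E(R, I) = -3*7 = -21)
l(b, p) = b**2
l(E(6, 9), 10) - q(-59, -27) = (-21)**2 - 1*16 = 441 - 16 = 425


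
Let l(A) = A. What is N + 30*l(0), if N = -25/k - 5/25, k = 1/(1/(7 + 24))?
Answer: -156/155 ≈ -1.0065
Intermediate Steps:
k = 31 (k = 1/(1/31) = 31)
N = -156/155 (N = -25/31 - 5/25 = -25*1/31 - 5*1/25 = -25/31 - ⅕ = -156/155 ≈ -1.0065)
N + 30*l(0) = -156/155 + 30*0 = -156/155 + 0 = -156/155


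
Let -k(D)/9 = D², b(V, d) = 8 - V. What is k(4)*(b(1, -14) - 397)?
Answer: 56160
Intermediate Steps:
k(D) = -9*D²
k(4)*(b(1, -14) - 397) = (-9*4²)*((8 - 1*1) - 397) = (-9*16)*((8 - 1) - 397) = -144*(7 - 397) = -144*(-390) = 56160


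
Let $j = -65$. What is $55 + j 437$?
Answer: $-28350$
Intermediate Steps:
$55 + j 437 = 55 - 28405 = -28350$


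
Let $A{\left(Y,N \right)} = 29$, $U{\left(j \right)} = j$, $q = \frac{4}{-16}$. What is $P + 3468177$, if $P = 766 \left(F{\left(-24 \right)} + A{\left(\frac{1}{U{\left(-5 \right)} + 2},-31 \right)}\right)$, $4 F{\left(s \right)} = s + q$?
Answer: $\frac{27885977}{8} \approx 3.4857 \cdot 10^{6}$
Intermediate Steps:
$q = - \frac{1}{4}$ ($q = 4 \left(- \frac{1}{16}\right) = - \frac{1}{4} \approx -0.25$)
$F{\left(s \right)} = - \frac{1}{16} + \frac{s}{4}$ ($F{\left(s \right)} = \frac{s - \frac{1}{4}}{4} = \frac{- \frac{1}{4} + s}{4} = - \frac{1}{16} + \frac{s}{4}$)
$P = \frac{140561}{8}$ ($P = 766 \left(\left(- \frac{1}{16} + \frac{1}{4} \left(-24\right)\right) + 29\right) = 766 \left(\left(- \frac{1}{16} - 6\right) + 29\right) = 766 \left(- \frac{97}{16} + 29\right) = 766 \cdot \frac{367}{16} = \frac{140561}{8} \approx 17570.0$)
$P + 3468177 = \frac{140561}{8} + 3468177 = \frac{27885977}{8}$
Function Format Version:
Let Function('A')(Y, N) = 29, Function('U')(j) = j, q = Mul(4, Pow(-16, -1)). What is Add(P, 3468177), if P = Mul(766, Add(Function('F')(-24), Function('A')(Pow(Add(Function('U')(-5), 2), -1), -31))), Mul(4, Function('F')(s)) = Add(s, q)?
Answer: Rational(27885977, 8) ≈ 3.4857e+6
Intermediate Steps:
q = Rational(-1, 4) (q = Mul(4, Rational(-1, 16)) = Rational(-1, 4) ≈ -0.25000)
Function('F')(s) = Add(Rational(-1, 16), Mul(Rational(1, 4), s)) (Function('F')(s) = Mul(Rational(1, 4), Add(s, Rational(-1, 4))) = Mul(Rational(1, 4), Add(Rational(-1, 4), s)) = Add(Rational(-1, 16), Mul(Rational(1, 4), s)))
P = Rational(140561, 8) (P = Mul(766, Add(Add(Rational(-1, 16), Mul(Rational(1, 4), -24)), 29)) = Mul(766, Add(Add(Rational(-1, 16), -6), 29)) = Mul(766, Add(Rational(-97, 16), 29)) = Mul(766, Rational(367, 16)) = Rational(140561, 8) ≈ 17570.)
Add(P, 3468177) = Add(Rational(140561, 8), 3468177) = Rational(27885977, 8)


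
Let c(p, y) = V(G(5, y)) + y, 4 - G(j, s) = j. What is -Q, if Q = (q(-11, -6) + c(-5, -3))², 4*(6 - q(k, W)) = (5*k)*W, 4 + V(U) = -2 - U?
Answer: -28561/4 ≈ -7140.3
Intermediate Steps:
G(j, s) = 4 - j
V(U) = -6 - U (V(U) = -4 + (-2 - U) = -6 - U)
c(p, y) = -5 + y (c(p, y) = (-6 - (4 - 1*5)) + y = (-6 - (4 - 5)) + y = (-6 - 1*(-1)) + y = (-6 + 1) + y = -5 + y)
q(k, W) = 6 - 5*W*k/4 (q(k, W) = 6 - 5*k*W/4 = 6 - 5*W*k/4)
Q = 28561/4 (Q = ((6 - 5/4*(-6)*(-11)) + (-5 - 3))² = ((6 - 165/2) - 8)² = (-153/2 - 8)² = (-169/2)² = 28561/4 ≈ 7140.3)
-Q = -1*28561/4 = -28561/4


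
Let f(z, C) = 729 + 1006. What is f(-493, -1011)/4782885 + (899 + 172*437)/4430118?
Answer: 8255263033/470860998454 ≈ 0.017532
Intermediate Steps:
f(z, C) = 1735
f(-493, -1011)/4782885 + (899 + 172*437)/4430118 = 1735/4782885 + (899 + 172*437)/4430118 = 1735*(1/4782885) + (899 + 75164)*(1/4430118) = 347/956577 + 76063*(1/4430118) = 347/956577 + 76063/4430118 = 8255263033/470860998454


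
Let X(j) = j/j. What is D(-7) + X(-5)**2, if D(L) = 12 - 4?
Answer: 9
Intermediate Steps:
X(j) = 1
D(L) = 8
D(-7) + X(-5)**2 = 8 + 1**2 = 8 + 1 = 9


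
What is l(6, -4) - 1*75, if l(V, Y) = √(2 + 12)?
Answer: -75 + √14 ≈ -71.258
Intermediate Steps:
l(V, Y) = √14
l(6, -4) - 1*75 = √14 - 1*75 = √14 - 75 = -75 + √14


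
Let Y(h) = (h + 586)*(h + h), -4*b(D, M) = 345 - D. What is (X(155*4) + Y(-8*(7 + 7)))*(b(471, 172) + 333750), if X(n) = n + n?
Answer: -35025695484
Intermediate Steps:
b(D, M) = -345/4 + D/4 (b(D, M) = -(345 - D)/4 = -345/4 + D/4)
X(n) = 2*n
Y(h) = 2*h*(586 + h) (Y(h) = (586 + h)*(2*h) = 2*h*(586 + h))
(X(155*4) + Y(-8*(7 + 7)))*(b(471, 172) + 333750) = (2*(155*4) + 2*(-8*(7 + 7))*(586 - 8*(7 + 7)))*((-345/4 + (¼)*471) + 333750) = (2*620 + 2*(-8*14)*(586 - 8*14))*((-345/4 + 471/4) + 333750) = (1240 + 2*(-112)*(586 - 112))*(63/2 + 333750) = (1240 + 2*(-112)*474)*(667563/2) = (1240 - 106176)*(667563/2) = -104936*667563/2 = -35025695484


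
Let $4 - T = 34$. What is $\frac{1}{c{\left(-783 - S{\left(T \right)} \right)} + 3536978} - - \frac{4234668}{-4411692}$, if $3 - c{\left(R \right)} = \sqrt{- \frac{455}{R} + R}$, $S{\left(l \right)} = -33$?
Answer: $- \frac{662208431354201965801}{689891273517147017319} + \frac{55 i \sqrt{5574}}{1876535189266559} \approx -0.95987 + 2.1882 \cdot 10^{-12} i$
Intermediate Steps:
$T = -30$ ($T = 4 - 34 = -30$)
$c{\left(R \right)} = 3 - \sqrt{R - \frac{455}{R}}$ ($c{\left(R \right)} = 3 - \sqrt{- \frac{455}{R} + R} = 3 - \sqrt{R - \frac{455}{R}}$)
$\frac{1}{c{\left(-783 - S{\left(T \right)} \right)} + 3536978} - - \frac{4234668}{-4411692} = \frac{1}{\left(3 - \sqrt{\left(-783 - -33\right) - \frac{455}{-783 - -33}}\right) + 3536978} - - \frac{4234668}{-4411692} = \frac{1}{\left(3 - \sqrt{\left(-783 + 33\right) - \frac{455}{-783 + 33}}\right) + 3536978} - \left(-4234668\right) \left(- \frac{1}{4411692}\right) = \frac{1}{\left(3 - \sqrt{-750 - \frac{455}{-750}}\right) + 3536978} - \frac{352889}{367641} = \frac{1}{\left(3 - \sqrt{-750 - - \frac{91}{150}}\right) + 3536978} - \frac{352889}{367641} = \frac{1}{\left(3 - \sqrt{-750 + \frac{91}{150}}\right) + 3536978} - \frac{352889}{367641} = \frac{1}{\left(3 - \sqrt{- \frac{112409}{150}}\right) + 3536978} - \frac{352889}{367641} = \frac{1}{\left(3 - \frac{11 i \sqrt{5574}}{30}\right) + 3536978} - \frac{352889}{367641} = \frac{1}{3536981 - \frac{11 i \sqrt{5574}}{30}} - \frac{352889}{367641} = - \frac{352889}{367641} + \frac{1}{3536981 - \frac{11 i \sqrt{5574}}{30}}$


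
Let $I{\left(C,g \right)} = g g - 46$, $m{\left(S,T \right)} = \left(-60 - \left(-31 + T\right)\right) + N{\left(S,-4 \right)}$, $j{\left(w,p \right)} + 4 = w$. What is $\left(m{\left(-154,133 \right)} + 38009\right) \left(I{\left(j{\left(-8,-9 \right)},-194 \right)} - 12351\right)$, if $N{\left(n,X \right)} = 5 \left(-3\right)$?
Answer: $954841848$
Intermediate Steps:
$N{\left(n,X \right)} = -15$
$j{\left(w,p \right)} = -4 + w$
$m{\left(S,T \right)} = -44 - T$ ($m{\left(S,T \right)} = \left(-60 - \left(-31 + T\right)\right) - 15 = \left(-29 - T\right) - 15 = -44 - T$)
$I{\left(C,g \right)} = -46 + g^{2}$ ($I{\left(C,g \right)} = g^{2} - 46 = -46 + g^{2}$)
$\left(m{\left(-154,133 \right)} + 38009\right) \left(I{\left(j{\left(-8,-9 \right)},-194 \right)} - 12351\right) = \left(\left(-44 - 133\right) + 38009\right) \left(\left(-46 + \left(-194\right)^{2}\right) - 12351\right) = \left(\left(-44 - 133\right) + 38009\right) \left(\left(-46 + 37636\right) - 12351\right) = \left(-177 + 38009\right) \left(37590 - 12351\right) = 37832 \cdot 25239 = 954841848$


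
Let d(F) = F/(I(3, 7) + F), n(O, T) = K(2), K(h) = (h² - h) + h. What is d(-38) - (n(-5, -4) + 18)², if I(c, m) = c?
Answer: -16902/35 ≈ -482.91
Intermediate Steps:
K(h) = h²
n(O, T) = 4 (n(O, T) = 2² = 4)
d(F) = F/(3 + F)
d(-38) - (n(-5, -4) + 18)² = -38/(3 - 38) - (4 + 18)² = -38/(-35) - 1*22² = -38*(-1/35) - 1*484 = 38/35 - 484 = -16902/35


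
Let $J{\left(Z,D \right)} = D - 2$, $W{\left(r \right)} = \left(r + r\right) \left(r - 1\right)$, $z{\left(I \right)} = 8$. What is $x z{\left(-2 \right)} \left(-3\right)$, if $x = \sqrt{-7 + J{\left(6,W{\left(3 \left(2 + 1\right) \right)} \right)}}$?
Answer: $- 72 \sqrt{15} \approx -278.85$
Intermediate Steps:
$W{\left(r \right)} = 2 r \left(-1 + r\right)$
$J{\left(Z,D \right)} = -2 + D$
$x = 3 \sqrt{15}$ ($x = \sqrt{-7 - \left(2 - 2 \cdot 3 \left(2 + 1\right) \left(-1 + 3 \left(2 + 1\right)\right)\right)} = \sqrt{-7 - \left(2 - 2 \cdot 3 \cdot 3 \left(-1 + 3 \cdot 3\right)\right)} = \sqrt{-7 - \left(2 - 18 \left(-1 + 9\right)\right)} = \sqrt{-7 - \left(2 - 144\right)} = \sqrt{-7 + \left(-2 + 144\right)} = \sqrt{-7 + 142} = \sqrt{135} = 3 \sqrt{15} \approx 11.619$)
$x z{\left(-2 \right)} \left(-3\right) = 3 \sqrt{15} \cdot 8 \left(-3\right) = 3 \sqrt{15} \left(-24\right) = - 72 \sqrt{15}$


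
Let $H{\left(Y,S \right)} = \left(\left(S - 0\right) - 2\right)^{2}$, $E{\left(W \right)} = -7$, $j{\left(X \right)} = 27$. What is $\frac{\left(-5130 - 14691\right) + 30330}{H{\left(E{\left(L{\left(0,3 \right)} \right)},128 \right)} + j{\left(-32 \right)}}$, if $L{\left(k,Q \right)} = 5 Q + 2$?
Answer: $\frac{113}{171} \approx 0.66082$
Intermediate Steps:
$L{\left(k,Q \right)} = 2 + 5 Q$
$H{\left(Y,S \right)} = \left(-2 + S\right)^{2}$ ($H{\left(Y,S \right)} = \left(\left(S + 0\right) - 2\right)^{2} = \left(S - 2\right)^{2} = \left(-2 + S\right)^{2}$)
$\frac{\left(-5130 - 14691\right) + 30330}{H{\left(E{\left(L{\left(0,3 \right)} \right)},128 \right)} + j{\left(-32 \right)}} = \frac{\left(-5130 - 14691\right) + 30330}{\left(-2 + 128\right)^{2} + 27} = \frac{-19821 + 30330}{126^{2} + 27} = \frac{10509}{15876 + 27} = \frac{10509}{15903} = 10509 \cdot \frac{1}{15903} = \frac{113}{171}$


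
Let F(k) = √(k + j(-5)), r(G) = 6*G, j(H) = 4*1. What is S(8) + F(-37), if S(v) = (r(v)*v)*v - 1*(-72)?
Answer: 3144 + I*√33 ≈ 3144.0 + 5.7446*I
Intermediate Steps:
j(H) = 4
F(k) = √(4 + k) (F(k) = √(k + 4) = √(4 + k))
S(v) = 72 + 6*v³ (S(v) = ((6*v)*v)*v - 1*(-72) = (6*v²)*v + 72 = 6*v³ + 72 = 72 + 6*v³)
S(8) + F(-37) = (72 + 6*8³) + √(4 - 37) = (72 + 6*512) + √(-33) = (72 + 3072) + I*√33 = 3144 + I*√33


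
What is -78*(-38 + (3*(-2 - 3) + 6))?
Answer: 3666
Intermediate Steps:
-78*(-38 + (3*(-2 - 3) + 6)) = -78*(-38 + (3*(-5) + 6)) = -78*(-38 + (-15 + 6)) = -78*(-38 - 9) = -78*(-47) = 3666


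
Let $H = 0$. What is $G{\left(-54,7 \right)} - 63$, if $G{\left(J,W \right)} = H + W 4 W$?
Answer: $133$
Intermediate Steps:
$G{\left(J,W \right)} = 4 W^{2}$ ($G{\left(J,W \right)} = 0 + W 4 W = 0 + 4 W^{2} = 4 W^{2}$)
$G{\left(-54,7 \right)} - 63 = 4 \cdot 7^{2} - 63 = 4 \cdot 49 - 63 = 196 - 63 = 133$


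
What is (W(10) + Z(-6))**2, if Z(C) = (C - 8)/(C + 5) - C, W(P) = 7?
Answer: 729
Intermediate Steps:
Z(C) = -C + (-8 + C)/(5 + C) (Z(C) = (-8 + C)/(5 + C) - C = -C + (-8 + C)/(5 + C))
(W(10) + Z(-6))**2 = (7 + (-8 - 1*(-6)**2 - 4*(-6))/(5 - 6))**2 = (7 + (-8 - 1*36 + 24)/(-1))**2 = (7 - (-8 - 36 + 24))**2 = (7 - 1*(-20))**2 = (7 + 20)**2 = 27**2 = 729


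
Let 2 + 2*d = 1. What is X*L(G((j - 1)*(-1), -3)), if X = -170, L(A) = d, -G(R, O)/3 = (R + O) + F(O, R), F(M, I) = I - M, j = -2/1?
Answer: 85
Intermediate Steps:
j = -2 (j = -2*1 = -2)
d = -1/2 (d = -1 + (1/2)*1 = -1 + 1/2 = -1/2 ≈ -0.50000)
G(R, O) = -6*R (G(R, O) = -3*((R + O) + (R - O)) = -3*((O + R) + (R - O)) = -6*R)
L(A) = -1/2
X*L(G((j - 1)*(-1), -3)) = -170*(-1/2) = 85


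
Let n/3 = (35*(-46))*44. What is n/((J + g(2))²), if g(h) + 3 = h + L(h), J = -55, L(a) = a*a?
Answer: -26565/338 ≈ -78.595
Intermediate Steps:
L(a) = a²
g(h) = -3 + h + h² (g(h) = -3 + (h + h²) = -3 + h + h²)
n = -212520 (n = 3*((35*(-46))*44) = 3*(-1610*44) = 3*(-70840) = -212520)
n/((J + g(2))²) = -212520/(-55 + (-3 + 2 + 2²))² = -212520/(-55 + (-3 + 2 + 4))² = -212520/(-55 + 3)² = -212520/((-52)²) = -212520/2704 = -212520*1/2704 = -26565/338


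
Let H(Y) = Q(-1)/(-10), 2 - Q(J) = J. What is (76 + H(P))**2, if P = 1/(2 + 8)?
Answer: 573049/100 ≈ 5730.5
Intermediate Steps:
Q(J) = 2 - J
P = 1/10 ≈ 0.10000
H(Y) = -3/10 (H(Y) = (2 - 1*(-1))/(-10) = (2 + 1)*(-1/10) = 3*(-1/10) = -3/10)
(76 + H(P))**2 = (76 - 3/10)**2 = (757/10)**2 = 573049/100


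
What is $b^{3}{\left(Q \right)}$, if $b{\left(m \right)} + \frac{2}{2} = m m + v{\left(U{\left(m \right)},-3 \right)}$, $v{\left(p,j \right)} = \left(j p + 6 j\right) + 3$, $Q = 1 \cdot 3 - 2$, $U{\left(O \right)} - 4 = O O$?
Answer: $-27000$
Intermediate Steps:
$U{\left(O \right)} = 4 + O^{2}$ ($U{\left(O \right)} = 4 + O O = 4 + O^{2}$)
$Q = 1$ ($Q = 3 - 2 = 1$)
$v{\left(p,j \right)} = 3 + 6 j + j p$ ($v{\left(p,j \right)} = \left(6 j + j p\right) + 3 = 3 + 6 j + j p$)
$b{\left(m \right)} = -28 - 2 m^{2}$ ($b{\left(m \right)} = -1 + \left(m m + \left(3 + 6 \left(-3\right) - 3 \left(4 + m^{2}\right)\right)\right) = -1 - \left(27 + 2 m^{2}\right) = -28 - 2 m^{2}$)
$b^{3}{\left(Q \right)} = \left(-28 - 2 \cdot 1^{2}\right)^{3} = \left(-28 - 2\right)^{3} = \left(-30\right)^{3} = -27000$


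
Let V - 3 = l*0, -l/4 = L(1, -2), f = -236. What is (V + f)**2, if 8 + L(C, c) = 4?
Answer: 54289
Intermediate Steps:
L(C, c) = -4 (L(C, c) = -8 + 4 = -4)
l = 16 (l = -4*(-4) = 16)
V = 3 (V = 3 + 16*0 = 3 + 0 = 3)
(V + f)**2 = (3 - 236)**2 = (-233)**2 = 54289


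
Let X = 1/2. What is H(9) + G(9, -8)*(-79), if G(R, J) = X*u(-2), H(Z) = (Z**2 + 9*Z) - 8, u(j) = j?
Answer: 233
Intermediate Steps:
X = 1/2 ≈ 0.50000
H(Z) = -8 + Z**2 + 9*Z
G(R, J) = -1 (G(R, J) = (1/2)*(-2) = -1)
H(9) + G(9, -8)*(-79) = (-8 + 9**2 + 9*9) - 1*(-79) = (-8 + 81 + 81) + 79 = 154 + 79 = 233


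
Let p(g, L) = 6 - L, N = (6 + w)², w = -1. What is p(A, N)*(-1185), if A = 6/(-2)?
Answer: 22515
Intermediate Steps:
N = 25 (N = (6 - 1)² = 5² = 25)
A = -3 (A = 6*(-½) = -3)
p(A, N)*(-1185) = (6 - 1*25)*(-1185) = (6 - 25)*(-1185) = -19*(-1185) = 22515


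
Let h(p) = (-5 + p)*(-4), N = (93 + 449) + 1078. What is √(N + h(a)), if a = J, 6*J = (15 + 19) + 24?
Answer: 2*√3603/3 ≈ 40.017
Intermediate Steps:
J = 29/3 (J = ((15 + 19) + 24)/6 = (34 + 24)/6 = (⅙)*58 = 29/3 ≈ 9.6667)
a = 29/3 ≈ 9.6667
N = 1620 (N = 542 + 1078 = 1620)
h(p) = 20 - 4*p
√(N + h(a)) = √(1620 + (20 - 4*29/3)) = √(1620 + (20 - 116/3)) = √(1620 - 56/3) = √(4804/3) = 2*√3603/3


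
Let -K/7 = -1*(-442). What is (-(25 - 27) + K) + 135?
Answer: -2957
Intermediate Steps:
K = -3094 (K = -(-7)*(-442) = -7*442 = -3094)
(-(25 - 27) + K) + 135 = (-(25 - 27) - 3094) + 135 = (-1*(-2) - 3094) + 135 = (2 - 3094) + 135 = -3092 + 135 = -2957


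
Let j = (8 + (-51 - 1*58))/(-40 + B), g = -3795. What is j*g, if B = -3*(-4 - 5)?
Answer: -383295/13 ≈ -29484.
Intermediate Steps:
B = 27 (B = -3*(-9) = 27)
j = 101/13 (j = (8 + (-51 - 1*58))/(-40 + 27) = (8 + (-51 - 58))/(-13) = (8 - 109)*(-1/13) = -101*(-1/13) = 101/13 ≈ 7.7692)
j*g = (101/13)*(-3795) = -383295/13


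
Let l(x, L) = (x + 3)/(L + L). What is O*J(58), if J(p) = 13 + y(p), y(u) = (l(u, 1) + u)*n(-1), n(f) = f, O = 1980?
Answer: -149490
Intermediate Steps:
l(x, L) = (3 + x)/(2*L) (l(x, L) = (3 + x)/((2*L)) = (3 + x)*(1/(2*L)) = (3 + x)/(2*L))
y(u) = -3/2 - 3*u/2 (y(u) = ((1/2)*(3 + u)/1 + u)*(-1) = ((1/2)*1*(3 + u) + u)*(-1) = ((3/2 + u/2) + u)*(-1) = (3/2 + 3*u/2)*(-1) = -3/2 - 3*u/2)
J(p) = 23/2 - 3*p/2 (J(p) = 13 + (-3/2 - 3*p/2) = 23/2 - 3*p/2)
O*J(58) = 1980*(23/2 - 3/2*58) = 1980*(23/2 - 87) = 1980*(-151/2) = -149490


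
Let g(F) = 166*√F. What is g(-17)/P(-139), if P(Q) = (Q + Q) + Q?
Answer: -166*I*√17/417 ≈ -1.6413*I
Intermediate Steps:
P(Q) = 3*Q (P(Q) = 2*Q + Q = 3*Q)
g(-17)/P(-139) = (166*√(-17))/((3*(-139))) = (166*(I*√17))/(-417) = (166*I*√17)*(-1/417) = -166*I*√17/417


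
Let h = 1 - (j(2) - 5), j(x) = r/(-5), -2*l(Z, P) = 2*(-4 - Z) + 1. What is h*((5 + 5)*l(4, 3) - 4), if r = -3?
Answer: 1917/5 ≈ 383.40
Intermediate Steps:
l(Z, P) = 7/2 + Z (l(Z, P) = -(2*(-4 - Z) + 1)/2 = -((-8 - 2*Z) + 1)/2 = -(-7 - 2*Z)/2 = 7/2 + Z)
j(x) = ⅗ (j(x) = -3/(-5) = -3*(-⅕) = ⅗)
h = 27/5 (h = 1 - (⅗ - 5) = 1 - 1*(-22/5) = 1 + 22/5 = 27/5 ≈ 5.4000)
h*((5 + 5)*l(4, 3) - 4) = 27*((5 + 5)*(7/2 + 4) - 4)/5 = 27*(10*(15/2) - 4)/5 = 27*(75 - 4)/5 = (27/5)*71 = 1917/5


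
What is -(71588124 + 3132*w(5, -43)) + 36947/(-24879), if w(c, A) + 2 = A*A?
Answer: -1924961112659/24879 ≈ -7.7373e+7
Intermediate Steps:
w(c, A) = -2 + A**2 (w(c, A) = -2 + A*A = -2 + A**2)
-(71588124 + 3132*w(5, -43)) + 36947/(-24879) = -(71581860 + 5791068) + 36947/(-24879) = -3132/(1/(22857 + (-2 + 1849))) + 36947*(-1/24879) = -3132/(1/(22857 + 1847)) - 36947/24879 = -3132/(1/24704) - 36947/24879 = -3132/1/24704 - 36947/24879 = -3132*24704 - 36947/24879 = -77372928 - 36947/24879 = -1924961112659/24879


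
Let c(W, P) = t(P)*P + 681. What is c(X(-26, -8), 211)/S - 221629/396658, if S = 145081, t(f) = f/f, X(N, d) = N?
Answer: -31800338013/57547539298 ≈ -0.55259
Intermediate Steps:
t(f) = 1
c(W, P) = 681 + P (c(W, P) = 1*P + 681 = P + 681 = 681 + P)
c(X(-26, -8), 211)/S - 221629/396658 = (681 + 211)/145081 - 221629/396658 = 892*(1/145081) - 221629*1/396658 = 892/145081 - 221629/396658 = -31800338013/57547539298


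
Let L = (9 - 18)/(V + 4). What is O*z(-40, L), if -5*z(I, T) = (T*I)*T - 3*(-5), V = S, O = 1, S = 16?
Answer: -69/50 ≈ -1.3800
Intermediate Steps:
V = 16
L = -9/20 (L = (9 - 18)/(16 + 4) = -9/20 ≈ -0.45000)
z(I, T) = -3 - I*T**2/5 (z(I, T) = -((T*I)*T - 3*(-5))/5 = -((I*T)*T + 15)/5 = -(I*T**2 + 15)/5 = -(15 + I*T**2)/5 = -3 - I*T**2/5)
O*z(-40, L) = 1*(-3 - 1/5*(-40)*(-9/20)**2) = 1*(-3 - 1/5*(-40)*81/400) = 1*(-3 + 81/50) = 1*(-69/50) = -69/50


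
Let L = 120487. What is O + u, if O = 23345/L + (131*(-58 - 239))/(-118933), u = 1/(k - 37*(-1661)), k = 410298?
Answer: 3521325077992841/6760192714421105 ≈ 0.52089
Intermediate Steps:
u = 1/471755 (u = 1/(410298 - 37*(-1661)) = 1/(410298 + 61457) = 1/471755 ≈ 2.1197e-6)
O = 7464278594/14329880371 (O = 23345/120487 + (131*(-58 - 239))/(-118933) = 23345*(1/120487) + (131*(-297))*(-1/118933) = 23345/120487 - 38907*(-1/118933) = 23345/120487 + 38907/118933 = 7464278594/14329880371 ≈ 0.52089)
O + u = 7464278594/14329880371 + 1/471755 = 3521325077992841/6760192714421105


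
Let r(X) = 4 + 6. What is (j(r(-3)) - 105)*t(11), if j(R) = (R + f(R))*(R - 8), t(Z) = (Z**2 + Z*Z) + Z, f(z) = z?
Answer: -16445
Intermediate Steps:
r(X) = 10
t(Z) = Z + 2*Z**2 (t(Z) = (Z**2 + Z**2) + Z = 2*Z**2 + Z = Z + 2*Z**2)
j(R) = 2*R*(-8 + R) (j(R) = (R + R)*(R - 8) = (2*R)*(-8 + R) = 2*R*(-8 + R))
(j(r(-3)) - 105)*t(11) = (2*10*(-8 + 10) - 105)*(11*(1 + 2*11)) = (2*10*2 - 105)*(11*(1 + 22)) = (40 - 105)*(11*23) = -65*253 = -16445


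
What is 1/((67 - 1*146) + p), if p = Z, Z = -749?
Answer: -1/828 ≈ -0.0012077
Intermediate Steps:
p = -749
1/((67 - 1*146) + p) = 1/((67 - 1*146) - 749) = 1/((67 - 146) - 749) = 1/(-79 - 749) = 1/(-828) = -1/828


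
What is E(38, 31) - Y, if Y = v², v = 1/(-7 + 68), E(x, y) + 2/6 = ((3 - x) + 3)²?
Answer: 11427188/11163 ≈ 1023.7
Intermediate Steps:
E(x, y) = -⅓ + (6 - x)² (E(x, y) = -⅓ + ((3 - x) + 3)² = -⅓ + (6 - x)²)
v = 1/61 ≈ 0.016393
Y = 1/3721 (Y = (1/61)² = 1/3721 ≈ 0.00026874)
E(38, 31) - Y = (-⅓ + (-6 + 38)²) - 1*1/3721 = (-⅓ + 32²) - 1/3721 = (-⅓ + 1024) - 1/3721 = 3071/3 - 1/3721 = 11427188/11163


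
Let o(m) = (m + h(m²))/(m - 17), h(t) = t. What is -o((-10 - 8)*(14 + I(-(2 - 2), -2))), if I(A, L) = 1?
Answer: 72630/287 ≈ 253.07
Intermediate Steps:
o(m) = (m + m²)/(-17 + m) (o(m) = (m + m²)/(m - 17) = (m + m²)/(-17 + m))
-o((-10 - 8)*(14 + I(-(2 - 2), -2))) = -(-10 - 8)*(14 + 1)*(1 + (-10 - 8)*(14 + 1))/(-17 + (-10 - 8)*(14 + 1)) = -(-18*15)*(1 - 18*15)/(-17 - 18*15) = -(-270)*(1 - 270)/(-17 - 270) = -(-270)*(-269)/(-287) = -(-270)*(-1)*(-269)/287 = -1*(-72630/287) = 72630/287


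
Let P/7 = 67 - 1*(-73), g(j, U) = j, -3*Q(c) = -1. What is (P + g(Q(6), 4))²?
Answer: 8649481/9 ≈ 9.6105e+5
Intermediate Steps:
Q(c) = ⅓ (Q(c) = -⅓*(-1) = ⅓)
P = 980 (P = 7*(67 - 1*(-73)) = 7*(67 + 73) = 7*140 = 980)
(P + g(Q(6), 4))² = (980 + ⅓)² = (2941/3)² = 8649481/9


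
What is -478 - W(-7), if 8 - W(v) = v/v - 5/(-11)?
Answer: -5330/11 ≈ -484.55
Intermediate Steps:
W(v) = 72/11 (W(v) = 8 - (v/v - 5/(-11)) = 8 - (1 - 5*(-1/11)) = 8 - (1 + 5/11) = 8 - 1*16/11 = 8 - 16/11 = 72/11)
-478 - W(-7) = -478 - 1*72/11 = -478 - 72/11 = -5330/11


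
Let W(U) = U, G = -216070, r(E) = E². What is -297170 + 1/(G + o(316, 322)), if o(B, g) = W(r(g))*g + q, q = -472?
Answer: -9857041532019/33169706 ≈ -2.9717e+5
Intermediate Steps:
o(B, g) = -472 + g³ (o(B, g) = g²*g - 472 = g³ - 472 = -472 + g³)
-297170 + 1/(G + o(316, 322)) = -297170 + 1/(-216070 + (-472 + 322³)) = -297170 + 1/(-216070 + (-472 + 33386248)) = -297170 + 1/(-216070 + 33385776) = -297170 + 1/33169706 = -9857041532019/33169706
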